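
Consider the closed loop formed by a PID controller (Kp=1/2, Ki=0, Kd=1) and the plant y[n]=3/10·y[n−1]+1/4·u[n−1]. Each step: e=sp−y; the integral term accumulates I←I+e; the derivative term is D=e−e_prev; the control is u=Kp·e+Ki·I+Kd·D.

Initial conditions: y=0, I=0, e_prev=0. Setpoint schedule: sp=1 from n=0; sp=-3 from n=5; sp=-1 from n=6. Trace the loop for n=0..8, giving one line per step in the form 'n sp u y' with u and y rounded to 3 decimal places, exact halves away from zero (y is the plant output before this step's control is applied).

(exact arithmetic carried between steps; '≈' marks a value shown rounded to 6 d.p. or computed from one; I and e_prev carry over from the previous line; the table rounds u and y to 3 d.p., halves away from zero)
n=0: y=0, sp=1, e=sp−y=1; I=1, D=e−e_prev=1; u=1/2·1+0·1+1·1=1.5; next y=3/10·0+1/4·1.5=0.375
n=1: y=0.375, sp=1, e=sp−y=0.625; I=1.625, D=e−e_prev=-0.375; u=1/2·0.625+0·1.625+1·(-0.375)=-0.0625; next y=3/10·0.375+1/4·(-0.0625)=0.096875
n=2: y=0.096875, sp=1, e=sp−y=0.903125; I=2.528125, D=e−e_prev=0.278125; u=1/2·0.903125+0·2.528125+1·0.278125≈0.729688; next y=3/10·0.096875+1/4·0.729688≈0.211484
n=3: y≈0.211484, sp=1, e=sp−y≈0.788516; I≈3.316641, D=e−e_prev≈-0.114609; u=1/2·0.788516+0·3.316641+1·(-0.114609)≈0.279648; next y=3/10·0.211484+1/4·0.279648≈0.133357
n=4: y≈0.133357, sp=1, e=sp−y≈0.866643; I≈4.183283, D=e−e_prev≈0.078127; u=1/2·0.866643+0·4.183283+1·0.078127≈0.511448; next y=3/10·0.133357+1/4·0.511448≈0.167869
n=5: y≈0.167869, sp=-3, e=sp−y≈-3.167869; I≈1.015414, D=e−e_prev≈-4.034512; u=1/2·(-3.167869)+0·1.015414+1·(-4.034512)≈-5.618447; next y=3/10·0.167869+1/4·(-5.618447)≈-1.354251
n=6: y≈-1.354251, sp=-1, e=sp−y≈0.354251; I≈1.369665, D=e−e_prev≈3.522120; u=1/2·0.354251+0·1.369665+1·3.522120≈3.699246; next y=3/10·(-1.354251)+1/4·3.699246≈0.518536
n=7: y≈0.518536, sp=-1, e=sp−y≈-1.518536; I≈-0.148871, D=e−e_prev≈-1.872787; u=1/2·(-1.518536)+0·(-0.148871)+1·(-1.872787)≈-2.632055; next y=3/10·0.518536+1/4·(-2.632055)≈-0.502453
n=8: y≈-0.502453, sp=-1, e=sp−y≈-0.497547; I≈-0.646418, D=e−e_prev≈1.020989; u=1/2·(-0.497547)+0·(-0.646418)+1·1.020989≈0.772216; next y=3/10·(-0.502453)+1/4·0.772216≈0.042318

0 1 1.500 0.000
1 1 -0.063 0.375
2 1 0.730 0.097
3 1 0.280 0.211
4 1 0.511 0.133
5 -3 -5.618 0.168
6 -1 3.699 -1.354
7 -1 -2.632 0.519
8 -1 0.772 -0.502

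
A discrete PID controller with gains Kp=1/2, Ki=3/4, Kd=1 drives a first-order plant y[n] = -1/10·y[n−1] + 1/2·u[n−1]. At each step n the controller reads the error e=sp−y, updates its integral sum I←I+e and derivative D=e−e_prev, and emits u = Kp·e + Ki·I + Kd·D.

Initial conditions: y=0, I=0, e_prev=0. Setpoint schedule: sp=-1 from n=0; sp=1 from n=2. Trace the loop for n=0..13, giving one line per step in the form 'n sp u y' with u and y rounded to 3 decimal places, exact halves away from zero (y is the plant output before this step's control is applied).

0 -1 -2.250 0.000
1 -1 0.531 -1.125
2 1 0.618 0.378
3 1 0.828 0.271
4 1 1.007 0.387
5 1 1.407 0.465
6 1 1.454 0.657
7 1 1.894 0.661
8 1 1.658 0.881
9 1 2.282 0.741
10 1 1.603 1.067
11 1 2.716 0.695
12 1 1.237 1.288
13 1 3.411 0.490

(exact arithmetic carried between steps; '≈' marks a value shown rounded to 6 d.p. or computed from one; I and e_prev carry over from the previous line; the table rounds u and y to 3 d.p., halves away from zero)
n=0: y=0, sp=-1, e=sp−y=-1; I=-1, D=e−e_prev=-1; u=1/2·(-1)+3/4·(-1)+1·(-1)=-2.25; next y=-1/10·0+1/2·(-2.25)=-1.125
n=1: y=-1.125, sp=-1, e=sp−y=0.125; I=-0.875, D=e−e_prev=1.125; u=1/2·0.125+3/4·(-0.875)+1·1.125=0.53125; next y=-1/10·(-1.125)+1/2·0.53125=0.378125
n=2: y=0.378125, sp=1, e=sp−y=0.621875; I=-0.253125, D=e−e_prev=0.496875; u=1/2·0.621875+3/4·(-0.253125)+1·0.496875≈0.617969; next y=-1/10·0.378125+1/2·0.617969≈0.271172
n=3: y≈0.271172, sp=1, e=sp−y≈0.728828; I≈0.475703, D=e−e_prev≈0.106953; u=1/2·0.728828+3/4·0.475703+1·0.106953≈0.828145; next y=-1/10·0.271172+1/2·0.828145≈0.386955
n=4: y≈0.386955, sp=1, e=sp−y≈0.613045; I≈1.088748, D=e−e_prev≈-0.115783; u=1/2·0.613045+3/4·1.088748+1·(-0.115783)≈1.007300; next y=-1/10·0.386955+1/2·1.007300≈0.464955
n=5: y≈0.464955, sp=1, e=sp−y≈0.535045; I≈1.623793, D=e−e_prev≈-0.078000; u=1/2·0.535045+3/4·1.623793+1·(-0.078000)≈1.407368; next y=-1/10·0.464955+1/2·1.407368≈0.657189
n=6: y≈0.657189, sp=1, e=sp−y≈0.342811; I≈1.966605, D=e−e_prev≈-0.192234; u=1/2·0.342811+3/4·1.966605+1·(-0.192234)≈1.454125; next y=-1/10·0.657189+1/2·1.454125≈0.661344
n=7: y≈0.661344, sp=1, e=sp−y≈0.338656; I≈2.305261, D=e−e_prev≈-0.004155; u=1/2·0.338656+3/4·2.305261+1·(-0.004155)≈1.894119; next y=-1/10·0.661344+1/2·1.894119≈0.880925
n=8: y≈0.880925, sp=1, e=sp−y≈0.119075; I≈2.424336, D=e−e_prev≈-0.219581; u=1/2·0.119075+3/4·2.424336+1·(-0.219581)≈1.658208; next y=-1/10·0.880925+1/2·1.658208≈0.741012
n=9: y≈0.741012, sp=1, e=sp−y≈0.258988; I≈2.683324, D=e−e_prev≈0.139913; u=1/2·0.258988+3/4·2.683324+1·0.139913≈2.281901; next y=-1/10·0.741012+1/2·2.281901≈1.066849
n=10: y≈1.066849, sp=1, e=sp−y≈-0.066849; I≈2.616475, D=e−e_prev≈-0.325838; u=1/2·(-0.066849)+3/4·2.616475+1·(-0.325838)≈1.603094; next y=-1/10·1.066849+1/2·1.603094≈0.694862
n=11: y≈0.694862, sp=1, e=sp−y≈0.305138; I≈2.921613, D=e−e_prev≈0.371987; u=1/2·0.305138+3/4·2.921613+1·0.371987≈2.715766; next y=-1/10·0.694862+1/2·2.715766≈1.288397
n=12: y≈1.288397, sp=1, e=sp−y≈-0.288397; I≈2.633216, D=e−e_prev≈-0.593534; u=1/2·(-0.288397)+3/4·2.633216+1·(-0.593534)≈1.237180; next y=-1/10·1.288397+1/2·1.237180≈0.489750
n=13: y≈0.489750, sp=1, e=sp−y≈0.510250; I≈3.143466, D=e−e_prev≈0.798646; u=1/2·0.510250+3/4·3.143466+1·0.798646≈3.411371; next y=-1/10·0.489750+1/2·3.411371≈1.656710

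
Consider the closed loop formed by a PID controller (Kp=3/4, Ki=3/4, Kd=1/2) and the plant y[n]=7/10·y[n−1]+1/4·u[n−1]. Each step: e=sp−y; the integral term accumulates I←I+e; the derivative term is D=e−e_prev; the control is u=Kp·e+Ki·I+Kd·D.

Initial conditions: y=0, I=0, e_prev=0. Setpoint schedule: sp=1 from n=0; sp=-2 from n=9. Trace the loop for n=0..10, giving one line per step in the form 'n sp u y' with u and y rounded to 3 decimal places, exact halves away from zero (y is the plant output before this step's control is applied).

(exact arithmetic carried between steps; '≈' marks a value shown rounded to 6 d.p. or computed from one; I and e_prev carry over from the previous line; the table rounds u and y to 3 d.p., halves away from zero)
n=0: y=0, sp=1, e=sp−y=1; I=1, D=e−e_prev=1; u=3/4·1+3/4·1+1/2·1=2; next y=7/10·0+1/4·2=0.5
n=1: y=0.5, sp=1, e=sp−y=0.5; I=1.5, D=e−e_prev=-0.5; u=3/4·0.5+3/4·1.5+1/2·(-0.5)=1.25; next y=7/10·0.5+1/4·1.25=0.6625
n=2: y=0.6625, sp=1, e=sp−y=0.3375; I=1.8375, D=e−e_prev=-0.1625; u=3/4·0.3375+3/4·1.8375+1/2·(-0.1625)=1.55; next y=7/10·0.6625+1/4·1.55=0.85125
n=3: y=0.85125, sp=1, e=sp−y=0.14875; I=1.98625, D=e−e_prev=-0.18875; u=3/4·0.14875+3/4·1.98625+1/2·(-0.18875)=1.506875; next y=7/10·0.85125+1/4·1.506875≈0.972594
n=4: y≈0.972594, sp=1, e=sp−y≈0.027406; I≈2.013656, D=e−e_prev≈-0.121344; u=3/4·0.027406+3/4·2.013656+1/2·(-0.121344)≈1.470125; next y=7/10·0.972594+1/4·1.470125≈1.048347
n=5: y≈1.048347, sp=1, e=sp−y≈-0.048347; I≈1.965309, D=e−e_prev≈-0.075753; u=3/4·(-0.048347)+3/4·1.965309+1/2·(-0.075753)≈1.399845; next y=7/10·1.048347+1/4·1.399845≈1.083804
n=6: y≈1.083804, sp=1, e=sp−y≈-0.083804; I≈1.881505, D=e−e_prev≈-0.035457; u=3/4·(-0.083804)+3/4·1.881505+1/2·(-0.035457)≈1.330547; next y=7/10·1.083804+1/4·1.330547≈1.091300
n=7: y≈1.091300, sp=1, e=sp−y≈-0.091300; I≈1.790206, D=e−e_prev≈-0.007496; u=3/4·(-0.091300)+3/4·1.790206+1/2·(-0.007496)≈1.270432; next y=7/10·1.091300+1/4·1.270432≈1.081518
n=8: y≈1.081518, sp=1, e=sp−y≈-0.081518; I≈1.708688, D=e−e_prev≈0.009782; u=3/4·(-0.081518)+3/4·1.708688+1/2·0.009782≈1.225269; next y=7/10·1.081518+1/4·1.225269≈1.063380
n=9: y≈1.063380, sp=-2, e=sp−y≈-3.063380; I≈-1.354692, D=e−e_prev≈-2.981862; u=3/4·(-3.063380)+3/4·(-1.354692)+1/2·(-2.981862)≈-4.804484; next y=7/10·1.063380+1/4·(-4.804484)≈-0.456755
n=10: y≈-0.456755, sp=-2, e=sp−y≈-1.543245; I≈-2.897936, D=e−e_prev≈1.520135; u=3/4·(-1.543245)+3/4·(-2.897936)+1/2·1.520135≈-2.570818; next y=7/10·(-0.456755)+1/4·(-2.570818)≈-0.962433

0 1 2.000 0.000
1 1 1.250 0.500
2 1 1.550 0.663
3 1 1.507 0.851
4 1 1.470 0.973
5 1 1.400 1.048
6 1 1.331 1.084
7 1 1.270 1.091
8 1 1.225 1.082
9 -2 -4.804 1.063
10 -2 -2.571 -0.457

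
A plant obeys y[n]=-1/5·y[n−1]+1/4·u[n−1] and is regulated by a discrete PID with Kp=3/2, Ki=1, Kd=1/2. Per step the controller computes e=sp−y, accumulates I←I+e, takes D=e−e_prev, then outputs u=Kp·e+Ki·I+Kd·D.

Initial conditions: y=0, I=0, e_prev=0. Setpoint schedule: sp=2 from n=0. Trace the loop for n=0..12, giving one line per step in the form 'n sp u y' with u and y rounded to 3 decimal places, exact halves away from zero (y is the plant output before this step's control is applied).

(exact arithmetic carried between steps; '≈' marks a value shown rounded to 6 d.p. or computed from one; I and e_prev carry over from the previous line; the table rounds u and y to 3 d.p., halves away from zero)
n=0: y=0, sp=2, e=sp−y=2; I=2, D=e−e_prev=2; u=3/2·2+1·2+1/2·2=6; next y=-1/5·0+1/4·6=1.5
n=1: y=1.5, sp=2, e=sp−y=0.5; I=2.5, D=e−e_prev=-1.5; u=3/2·0.5+1·2.5+1/2·(-1.5)=2.5; next y=-1/5·1.5+1/4·2.5=0.325
n=2: y=0.325, sp=2, e=sp−y=1.675; I=4.175, D=e−e_prev=1.175; u=3/2·1.675+1·4.175+1/2·1.175=7.275; next y=-1/5·0.325+1/4·7.275=1.75375
n=3: y=1.75375, sp=2, e=sp−y=0.24625; I=4.42125, D=e−e_prev=-1.42875; u=3/2·0.24625+1·4.42125+1/2·(-1.42875)=4.07625; next y=-1/5·1.75375+1/4·4.07625≈0.668313
n=4: y≈0.668313, sp=2, e=sp−y≈1.331688; I≈5.752938, D=e−e_prev≈1.085438; u=3/2·1.331688+1·5.752938+1/2·1.085438≈8.293188; next y=-1/5·0.668313+1/4·8.293188≈1.939634
n=5: y≈1.939634, sp=2, e=sp−y≈0.060366; I≈5.813303, D=e−e_prev≈-1.271322; u=3/2·0.060366+1·5.813303+1/2·(-1.271322)≈5.268191; next y=-1/5·1.939634+1/4·5.268191≈0.929121
n=6: y≈0.929121, sp=2, e=sp−y≈1.070879; I≈6.884182, D=e−e_prev≈1.010514; u=3/2·1.070879+1·6.884182+1/2·1.010514≈8.995758; next y=-1/5·0.929121+1/4·8.995758≈2.063115
n=7: y≈2.063115, sp=2, e=sp−y≈-0.063115; I≈6.821067, D=e−e_prev≈-1.133995; u=3/2·(-0.063115)+1·6.821067+1/2·(-1.133995)≈6.159397; next y=-1/5·2.063115+1/4·6.159397≈1.127226
n=8: y≈1.127226, sp=2, e=sp−y≈0.872774; I≈7.693841, D=e−e_prev≈0.935889; u=3/2·0.872774+1·7.693841+1/2·0.935889≈9.470946; next y=-1/5·1.127226+1/4·9.470946≈2.142291
n=9: y≈2.142291, sp=2, e=sp−y≈-0.142291; I≈7.551550, D=e−e_prev≈-1.015065; u=3/2·(-0.142291)+1·7.551550+1/2·(-1.015065)≈6.830580; next y=-1/5·2.142291+1/4·6.830580≈1.279187
n=10: y≈1.279187, sp=2, e=sp−y≈0.720813; I≈8.272363, D=e−e_prev≈0.863105; u=3/2·0.720813+1·8.272363+1/2·0.863105≈9.785135; next y=-1/5·1.279187+1/4·9.785135≈2.190446
n=11: y≈2.190446, sp=2, e=sp−y≈-0.190446; I≈8.081916, D=e−e_prev≈-0.911260; u=3/2·(-0.190446)+1·8.081916+1/2·(-0.911260)≈7.340617; next y=-1/5·2.190446+1/4·7.340617≈1.397065
n=12: y≈1.397065, sp=2, e=sp−y≈0.602935; I≈8.684851, D=e−e_prev≈0.793382; u=3/2·0.602935+1·8.684851+1/2·0.793382≈9.985945; next y=-1/5·1.397065+1/4·9.985945≈2.217073

0 2 6.000 0.000
1 2 2.500 1.500
2 2 7.275 0.325
3 2 4.076 1.754
4 2 8.293 0.668
5 2 5.268 1.940
6 2 8.996 0.929
7 2 6.159 2.063
8 2 9.471 1.127
9 2 6.831 2.142
10 2 9.785 1.279
11 2 7.341 2.190
12 2 9.986 1.397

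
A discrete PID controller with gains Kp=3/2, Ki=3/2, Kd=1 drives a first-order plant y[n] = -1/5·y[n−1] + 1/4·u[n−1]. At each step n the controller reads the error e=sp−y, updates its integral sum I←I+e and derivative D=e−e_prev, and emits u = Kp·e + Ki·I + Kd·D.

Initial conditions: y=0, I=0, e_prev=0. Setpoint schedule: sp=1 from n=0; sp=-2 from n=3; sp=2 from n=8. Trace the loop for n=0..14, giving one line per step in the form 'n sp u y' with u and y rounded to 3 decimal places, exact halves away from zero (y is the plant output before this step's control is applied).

0 1 4.000 0.000
1 1 0.500 1.000
2 1 5.800 -0.075
3 -2 -11.823 1.465
4 -2 6.375 -3.249
5 -2 -18.434 2.243
6 -2 9.895 -5.057
7 -2 -26.989 3.485
8 2 33.044 -7.444
9 2 -36.496 9.750
10 2 52.368 -11.074
11 2 -54.368 15.307
12 2 79.893 -16.653
13 2 -83.916 23.304
14 2 119.861 -25.640

(exact arithmetic carried between steps; '≈' marks a value shown rounded to 6 d.p. or computed from one; I and e_prev carry over from the previous line; the table rounds u and y to 3 d.p., halves away from zero)
n=0: y=0, sp=1, e=sp−y=1; I=1, D=e−e_prev=1; u=3/2·1+3/2·1+1·1=4; next y=-1/5·0+1/4·4=1
n=1: y=1, sp=1, e=sp−y=0; I=1, D=e−e_prev=-1; u=3/2·0+3/2·1+1·(-1)=0.5; next y=-1/5·1+1/4·0.5=-0.075
n=2: y=-0.075, sp=1, e=sp−y=1.075; I=2.075, D=e−e_prev=1.075; u=3/2·1.075+3/2·2.075+1·1.075=5.8; next y=-1/5·(-0.075)+1/4·5.8=1.465
n=3: y=1.465, sp=-2, e=sp−y=-3.465; I=-1.39, D=e−e_prev=-4.54; u=3/2·(-3.465)+3/2·(-1.39)+1·(-4.54)=-11.8225; next y=-1/5·1.465+1/4·(-11.8225)=-3.248625
n=4: y=-3.248625, sp=-2, e=sp−y=1.248625; I=-0.141375, D=e−e_prev=4.713625; u=3/2·1.248625+3/2·(-0.141375)+1·4.713625=6.3745; next y=-1/5·(-3.248625)+1/4·6.3745=2.24335
n=5: y=2.24335, sp=-2, e=sp−y=-4.24335; I=-4.384725, D=e−e_prev=-5.491975; u=3/2·(-4.24335)+3/2·(-4.384725)+1·(-5.491975)≈-18.434088; next y=-1/5·2.24335+1/4·(-18.434088)≈-5.057192
n=6: y≈-5.057192, sp=-2, e=sp−y≈3.057192; I≈-1.327533, D=e−e_prev≈7.300542; u=3/2·3.057192+3/2·(-1.327533)+1·7.300542≈9.89503; next y=-1/5·(-5.057192)+1/4·9.89503≈3.485196
n=7: y≈3.485196, sp=-2, e=sp−y≈-5.485196; I≈-6.812729, D=e−e_prev≈-8.542388; u=3/2·(-5.485196)+3/2·(-6.812729)+1·(-8.542388)≈-26.989275; next y=-1/5·3.485196+1/4·(-26.989275)≈-7.444358
n=8: y≈-7.444358, sp=2, e=sp−y≈9.444358; I≈2.631629, D=e−e_prev≈14.929554; u=3/2·9.444358+3/2·2.631629+1·14.929554≈33.043534; next y=-1/5·(-7.444358)+1/4·33.043534≈9.749755
n=9: y≈9.749755, sp=2, e=sp−y≈-7.749755; I≈-5.118126, D=e−e_prev≈-17.194113; u=3/2·(-7.749755)+3/2·(-5.118126)+1·(-17.194113)≈-36.495935; next y=-1/5·9.749755+1/4·(-36.495935)≈-11.073935
n=10: y≈-11.073935, sp=2, e=sp−y≈13.073935; I≈7.955809, D=e−e_prev≈20.823690; u=3/2·13.073935+3/2·7.955809+1·20.823690≈52.368305; next y=-1/5·(-11.073935)+1/4·52.368305≈15.306863
n=11: y≈15.306863, sp=2, e=sp−y≈-13.306863; I≈-5.351055, D=e−e_prev≈-26.380798; u=3/2·(-13.306863)+3/2·(-5.351055)+1·(-26.380798)≈-54.367675; next y=-1/5·15.306863+1/4·(-54.367675)≈-16.653291
n=12: y≈-16.653291, sp=2, e=sp−y≈18.653291; I≈13.302237, D=e−e_prev≈31.960155; u=3/2·18.653291+3/2·13.302237+1·31.960155≈79.893447; next y=-1/5·(-16.653291)+1/4·79.893447≈23.304020
n=13: y≈23.304020, sp=2, e=sp−y≈-21.304020; I≈-8.001783, D=e−e_prev≈-39.957311; u=3/2·(-21.304020)+3/2·(-8.001783)+1·(-39.957311)≈-83.916016; next y=-1/5·23.304020+1/4·(-83.916016)≈-25.639808
n=14: y≈-25.639808, sp=2, e=sp−y≈27.639808; I≈19.638025, D=e−e_prev≈48.943828; u=3/2·27.639808+3/2·19.638025+1·48.943828≈119.860577; next y=-1/5·(-25.639808)+1/4·119.860577≈35.093106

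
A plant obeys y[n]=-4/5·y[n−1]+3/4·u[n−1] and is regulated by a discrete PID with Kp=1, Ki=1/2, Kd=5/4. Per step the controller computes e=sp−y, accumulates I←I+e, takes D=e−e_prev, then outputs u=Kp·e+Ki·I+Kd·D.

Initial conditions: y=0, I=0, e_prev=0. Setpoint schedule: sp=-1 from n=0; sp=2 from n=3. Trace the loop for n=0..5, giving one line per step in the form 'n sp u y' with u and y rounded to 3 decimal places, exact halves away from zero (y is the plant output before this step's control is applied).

(exact arithmetic carried between steps; '≈' marks a value shown rounded to 6 d.p. or computed from one; I and e_prev carry over from the previous line; the table rounds u and y to 3 d.p., halves away from zero)
n=0: y=0, sp=-1, e=sp−y=-1; I=-1, D=e−e_prev=-1; u=1·(-1)+1/2·(-1)+5/4·(-1)=-2.75; next y=-4/5·0+3/4·(-2.75)=-2.0625
n=1: y=-2.0625, sp=-1, e=sp−y=1.0625; I=0.0625, D=e−e_prev=2.0625; u=1·1.0625+1/2·0.0625+5/4·2.0625=3.671875; next y=-4/5·(-2.0625)+3/4·3.671875≈4.403906
n=2: y≈4.403906, sp=-1, e=sp−y≈-5.403906; I≈-5.341406, D=e−e_prev≈-6.466406; u=1·(-5.403906)+1/2·(-5.341406)+5/4·(-6.466406)≈-16.157617; next y=-4/5·4.403906+3/4·(-16.157617)≈-15.641338
n=3: y≈-15.641338, sp=2, e=sp−y≈17.641338; I≈12.299932, D=e−e_prev≈23.045244; u=1·17.641338+1/2·12.299932+5/4·23.045244≈52.597859; next y=-4/5·(-15.641338)+3/4·52.597859≈51.961464
n=4: y≈51.961464, sp=2, e=sp−y≈-49.961464; I≈-37.661533, D=e−e_prev≈-67.602802; u=1·(-49.961464)+1/2·(-37.661533)+5/4·(-67.602802)≈-153.295734; next y=-4/5·51.961464+3/4·(-153.295734)≈-156.540972
n=5: y≈-156.540972, sp=2, e=sp−y≈158.540972; I≈120.879439, D=e−e_prev≈208.502436; u=1·158.540972+1/2·120.879439+5/4·208.502436≈479.608737; next y=-4/5·(-156.540972)+3/4·479.608737≈484.939330

0 -1 -2.750 0.000
1 -1 3.672 -2.063
2 -1 -16.158 4.404
3 2 52.598 -15.641
4 2 -153.296 51.961
5 2 479.609 -156.541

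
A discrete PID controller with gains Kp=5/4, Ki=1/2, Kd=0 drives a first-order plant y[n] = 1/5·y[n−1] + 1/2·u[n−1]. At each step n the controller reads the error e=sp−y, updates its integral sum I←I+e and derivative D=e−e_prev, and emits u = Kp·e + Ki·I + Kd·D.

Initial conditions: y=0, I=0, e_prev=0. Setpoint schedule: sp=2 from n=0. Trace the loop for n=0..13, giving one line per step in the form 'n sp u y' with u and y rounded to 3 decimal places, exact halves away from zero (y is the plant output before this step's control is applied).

(exact arithmetic carried between steps; '≈' marks a value shown rounded to 6 d.p. or computed from one; I and e_prev carry over from the previous line; the table rounds u and y to 3 d.p., halves away from zero)
n=0: y=0, sp=2, e=sp−y=2; I=2, D=e−e_prev=2; u=5/4·2+1/2·2+0·2=3.5; next y=1/5·0+1/2·3.5=1.75
n=1: y=1.75, sp=2, e=sp−y=0.25; I=2.25, D=e−e_prev=-1.75; u=5/4·0.25+1/2·2.25+0·(-1.75)=1.4375; next y=1/5·1.75+1/2·1.4375=1.06875
n=2: y=1.06875, sp=2, e=sp−y=0.93125; I=3.18125, D=e−e_prev=0.68125; u=5/4·0.93125+1/2·3.18125+0·0.68125≈2.754688; next y=1/5·1.06875+1/2·2.754688≈1.591094
n=3: y≈1.591094, sp=2, e=sp−y≈0.408906; I≈3.590156, D=e−e_prev≈-0.522344; u=5/4·0.408906+1/2·3.590156+0·(-0.522344)≈2.306211; next y=1/5·1.591094+1/2·2.306211≈1.471324
n=4: y≈1.471324, sp=2, e=sp−y≈0.528676; I≈4.118832, D=e−e_prev≈0.119770; u=5/4·0.528676+1/2·4.118832+0·0.119770≈2.720261; next y=1/5·1.471324+1/2·2.720261≈1.654395
n=5: y≈1.654395, sp=2, e=sp−y≈0.345605; I≈4.464437, D=e−e_prev≈-0.183071; u=5/4·0.345605+1/2·4.464437+0·(-0.183071)≈2.664224; next y=1/5·1.654395+1/2·2.664224≈1.662991
n=6: y≈1.662991, sp=2, e=sp−y≈0.337009; I≈4.801446, D=e−e_prev≈-0.008596; u=5/4·0.337009+1/2·4.801446+0·(-0.008596)≈2.821984; next y=1/5·1.662991+1/2·2.821984≈1.743590
n=7: y≈1.743590, sp=2, e=sp−y≈0.256410; I≈5.057855, D=e−e_prev≈-0.080599; u=5/4·0.256410+1/2·5.057855+0·(-0.080599)≈2.849440; next y=1/5·1.743590+1/2·2.849440≈1.773438
n=8: y≈1.773438, sp=2, e=sp−y≈0.226562; I≈5.284417, D=e−e_prev≈-0.029848; u=5/4·0.226562+1/2·5.284417+0·(-0.029848)≈2.925411; next y=1/5·1.773438+1/2·2.925411≈1.817393
n=9: y≈1.817393, sp=2, e=sp−y≈0.182607; I≈5.467024, D=e−e_prev≈-0.043955; u=5/4·0.182607+1/2·5.467024+0·(-0.043955)≈2.961771; next y=1/5·1.817393+1/2·2.961771≈1.844364
n=10: y≈1.844364, sp=2, e=sp−y≈0.155636; I≈5.622660, D=e−e_prev≈-0.026971; u=5/4·0.155636+1/2·5.622660+0·(-0.026971)≈3.005875; next y=1/5·1.844364+1/2·3.005875≈1.871810
n=11: y≈1.871810, sp=2, e=sp−y≈0.128190; I≈5.750850, D=e−e_prev≈-0.027446; u=5/4·0.128190+1/2·5.750850+0·(-0.027446)≈3.035662; next y=1/5·1.871810+1/2·3.035662≈1.892193
n=12: y≈1.892193, sp=2, e=sp−y≈0.107807; I≈5.858657, D=e−e_prev≈-0.020383; u=5/4·0.107807+1/2·5.858657+0·(-0.020383)≈3.064087; next y=1/5·1.892193+1/2·3.064087≈1.910482
n=13: y≈1.910482, sp=2, e=sp−y≈0.089518; I≈5.948175, D=e−e_prev≈-0.018289; u=5/4·0.089518+1/2·5.948175+0·(-0.018289)≈3.085985; next y=1/5·1.910482+1/2·3.085985≈1.925089

0 2 3.500 0.000
1 2 1.438 1.750
2 2 2.755 1.069
3 2 2.306 1.591
4 2 2.720 1.471
5 2 2.664 1.654
6 2 2.822 1.663
7 2 2.849 1.744
8 2 2.925 1.773
9 2 2.962 1.817
10 2 3.006 1.844
11 2 3.036 1.872
12 2 3.064 1.892
13 2 3.086 1.910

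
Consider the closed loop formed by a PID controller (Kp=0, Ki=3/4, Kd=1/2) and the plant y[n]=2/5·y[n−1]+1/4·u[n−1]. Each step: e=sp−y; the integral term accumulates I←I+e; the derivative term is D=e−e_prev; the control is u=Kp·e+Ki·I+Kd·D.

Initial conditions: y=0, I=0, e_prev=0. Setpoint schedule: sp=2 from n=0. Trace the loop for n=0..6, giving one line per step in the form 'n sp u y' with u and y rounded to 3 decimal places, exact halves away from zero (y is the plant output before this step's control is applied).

0 2 2.500 0.000
1 2 2.219 0.625
2 2 3.338 0.805
3 2 3.885 1.156
4 2 4.347 1.434
5 2 4.627 1.660
6 2 4.794 1.821

(exact arithmetic carried between steps; '≈' marks a value shown rounded to 6 d.p. or computed from one; I and e_prev carry over from the previous line; the table rounds u and y to 3 d.p., halves away from zero)
n=0: y=0, sp=2, e=sp−y=2; I=2, D=e−e_prev=2; u=0·2+3/4·2+1/2·2=2.5; next y=2/5·0+1/4·2.5=0.625
n=1: y=0.625, sp=2, e=sp−y=1.375; I=3.375, D=e−e_prev=-0.625; u=0·1.375+3/4·3.375+1/2·(-0.625)=2.21875; next y=2/5·0.625+1/4·2.21875≈0.804688
n=2: y≈0.804688, sp=2, e=sp−y≈1.195313; I≈4.570313, D=e−e_prev≈-0.179688; u=0·1.195313+3/4·4.570313+1/2·(-0.179688)≈3.337891; next y=2/5·0.804688+1/4·3.337891≈1.156348
n=3: y≈1.156348, sp=2, e=sp−y≈0.843652; I≈5.413965, D=e−e_prev≈-0.351660; u=0·0.843652+3/4·5.413965+1/2·(-0.351660)≈3.884644; next y=2/5·1.156348+1/4·3.884644≈1.433700
n=4: y≈1.433700, sp=2, e=sp−y≈0.566300; I≈5.980265, D=e−e_prev≈-0.277352; u=0·0.566300+3/4·5.980265+1/2·(-0.277352)≈4.346523; next y=2/5·1.433700+1/4·4.346523≈1.660111
n=5: y≈1.660111, sp=2, e=sp−y≈0.339889; I≈6.320154, D=e−e_prev≈-0.226411; u=0·0.339889+3/4·6.320154+1/2·(-0.226411)≈4.626910; next y=2/5·1.660111+1/4·4.626910≈1.820772
n=6: y≈1.820772, sp=2, e=sp−y≈0.179228; I≈6.499382, D=e−e_prev≈-0.160661; u=0·0.179228+3/4·6.499382+1/2·(-0.160661)≈4.794206; next y=2/5·1.820772+1/4·4.794206≈1.926860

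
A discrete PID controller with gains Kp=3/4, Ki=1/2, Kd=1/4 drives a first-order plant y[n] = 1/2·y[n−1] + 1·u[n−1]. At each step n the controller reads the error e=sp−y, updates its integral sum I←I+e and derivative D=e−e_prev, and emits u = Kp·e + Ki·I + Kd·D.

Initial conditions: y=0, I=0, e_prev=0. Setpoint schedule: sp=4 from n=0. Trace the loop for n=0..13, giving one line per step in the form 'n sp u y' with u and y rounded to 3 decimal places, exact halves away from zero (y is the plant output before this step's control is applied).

0 4 6.000 0.000
1 4 -2.000 6.000
2 4 6.000 1.000
3 4 -2.000 6.500
4 4 6.000 1.250
5 4 -2.000 6.625
6 4 6.000 1.313
7 4 -2.000 6.656
8 4 6.000 1.328
9 4 -2.000 6.664
10 4 6.000 1.332
11 4 -2.000 6.666
12 4 6.000 1.333
13 4 -2.000 6.667

(exact arithmetic carried between steps; '≈' marks a value shown rounded to 6 d.p. or computed from one; I and e_prev carry over from the previous line; the table rounds u and y to 3 d.p., halves away from zero)
n=0: y=0, sp=4, e=sp−y=4; I=4, D=e−e_prev=4; u=3/4·4+1/2·4+1/4·4=6; next y=1/2·0+1·6=6
n=1: y=6, sp=4, e=sp−y=-2; I=2, D=e−e_prev=-6; u=3/4·(-2)+1/2·2+1/4·(-6)=-2; next y=1/2·6+1·(-2)=1
n=2: y=1, sp=4, e=sp−y=3; I=5, D=e−e_prev=5; u=3/4·3+1/2·5+1/4·5=6; next y=1/2·1+1·6=6.5
n=3: y=6.5, sp=4, e=sp−y=-2.5; I=2.5, D=e−e_prev=-5.5; u=3/4·(-2.5)+1/2·2.5+1/4·(-5.5)=-2; next y=1/2·6.5+1·(-2)=1.25
n=4: y=1.25, sp=4, e=sp−y=2.75; I=5.25, D=e−e_prev=5.25; u=3/4·2.75+1/2·5.25+1/4·5.25=6; next y=1/2·1.25+1·6=6.625
n=5: y=6.625, sp=4, e=sp−y=-2.625; I=2.625, D=e−e_prev=-5.375; u=3/4·(-2.625)+1/2·2.625+1/4·(-5.375)=-2; next y=1/2·6.625+1·(-2)=1.3125
n=6: y=1.3125, sp=4, e=sp−y=2.6875; I=5.3125, D=e−e_prev=5.3125; u=3/4·2.6875+1/2·5.3125+1/4·5.3125=6; next y=1/2·1.3125+1·6=6.65625
n=7: y=6.65625, sp=4, e=sp−y=-2.65625; I=2.65625, D=e−e_prev=-5.34375; u=3/4·(-2.65625)+1/2·2.65625+1/4·(-5.34375)=-2; next y=1/2·6.65625+1·(-2)=1.328125
n=8: y=1.328125, sp=4, e=sp−y=2.671875; I=5.328125, D=e−e_prev=5.328125; u=3/4·2.671875+1/2·5.328125+1/4·5.328125=6; next y=1/2·1.328125+1·6≈6.664063
n=9: y≈6.664063, sp=4, e=sp−y≈-2.664063; I≈2.664063, D=e−e_prev≈-5.335938; u=3/4·(-2.664063)+1/2·2.664063+1/4·(-5.335938)≈-2; next y=1/2·6.664063+1·(-2)≈1.332031
n=10: y≈1.332031, sp=4, e=sp−y≈2.667969; I≈5.332031, D=e−e_prev≈5.332031; u=3/4·2.667969+1/2·5.332031+1/4·5.332031≈6; next y=1/2·1.332031+1·6≈6.666016
n=11: y≈6.666016, sp=4, e=sp−y≈-2.666016; I≈2.666016, D=e−e_prev≈-5.333984; u=3/4·(-2.666016)+1/2·2.666016+1/4·(-5.333984)≈-2; next y=1/2·6.666016+1·(-2)≈1.333008
n=12: y≈1.333008, sp=4, e=sp−y≈2.666992; I≈5.333008, D=e−e_prev≈5.333008; u=3/4·2.666992+1/2·5.333008+1/4·5.333008≈6; next y=1/2·1.333008+1·6≈6.666504
n=13: y≈6.666504, sp=4, e=sp−y≈-2.666504; I≈2.666504, D=e−e_prev≈-5.333496; u=3/4·(-2.666504)+1/2·2.666504+1/4·(-5.333496)≈-2; next y=1/2·6.666504+1·(-2)≈1.333252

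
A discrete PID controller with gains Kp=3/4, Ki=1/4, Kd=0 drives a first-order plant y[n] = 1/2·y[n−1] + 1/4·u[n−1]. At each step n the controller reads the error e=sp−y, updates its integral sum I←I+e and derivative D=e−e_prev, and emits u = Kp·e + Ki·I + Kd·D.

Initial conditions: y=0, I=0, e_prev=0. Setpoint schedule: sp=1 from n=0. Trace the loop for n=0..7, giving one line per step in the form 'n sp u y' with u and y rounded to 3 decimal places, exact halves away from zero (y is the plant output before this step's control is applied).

(exact arithmetic carried between steps; '≈' marks a value shown rounded to 6 d.p. or computed from one; I and e_prev carry over from the previous line; the table rounds u and y to 3 d.p., halves away from zero)
n=0: y=0, sp=1, e=sp−y=1; I=1, D=e−e_prev=1; u=3/4·1+1/4·1+0·1=1; next y=1/2·0+1/4·1=0.25
n=1: y=0.25, sp=1, e=sp−y=0.75; I=1.75, D=e−e_prev=-0.25; u=3/4·0.75+1/4·1.75+0·(-0.25)=1; next y=1/2·0.25+1/4·1=0.375
n=2: y=0.375, sp=1, e=sp−y=0.625; I=2.375, D=e−e_prev=-0.125; u=3/4·0.625+1/4·2.375+0·(-0.125)=1.0625; next y=1/2·0.375+1/4·1.0625=0.453125
n=3: y=0.453125, sp=1, e=sp−y=0.546875; I=2.921875, D=e−e_prev=-0.078125; u=3/4·0.546875+1/4·2.921875+0·(-0.078125)=1.140625; next y=1/2·0.453125+1/4·1.140625≈0.511719
n=4: y≈0.511719, sp=1, e=sp−y≈0.488281; I≈3.410156, D=e−e_prev≈-0.058594; u=3/4·0.488281+1/4·3.410156+0·(-0.058594)≈1.21875; next y=1/2·0.511719+1/4·1.21875≈0.560547
n=5: y≈0.560547, sp=1, e=sp−y≈0.439453; I≈3.849609, D=e−e_prev≈-0.048828; u=3/4·0.439453+1/4·3.849609+0·(-0.048828)≈1.291992; next y=1/2·0.560547+1/4·1.291992≈0.603271
n=6: y≈0.603271, sp=1, e=sp−y≈0.396729; I≈4.246338, D=e−e_prev≈-0.042725; u=3/4·0.396729+1/4·4.246338+0·(-0.042725)≈1.359131; next y=1/2·0.603271+1/4·1.359131≈0.641418
n=7: y≈0.641418, sp=1, e=sp−y≈0.358582; I≈4.604919, D=e−e_prev≈-0.038147; u=3/4·0.358582+1/4·4.604919+0·(-0.038147)≈1.420166; next y=1/2·0.641418+1/4·1.420166≈0.675751

0 1 1.000 0.000
1 1 1.000 0.250
2 1 1.063 0.375
3 1 1.141 0.453
4 1 1.219 0.512
5 1 1.292 0.561
6 1 1.359 0.603
7 1 1.420 0.641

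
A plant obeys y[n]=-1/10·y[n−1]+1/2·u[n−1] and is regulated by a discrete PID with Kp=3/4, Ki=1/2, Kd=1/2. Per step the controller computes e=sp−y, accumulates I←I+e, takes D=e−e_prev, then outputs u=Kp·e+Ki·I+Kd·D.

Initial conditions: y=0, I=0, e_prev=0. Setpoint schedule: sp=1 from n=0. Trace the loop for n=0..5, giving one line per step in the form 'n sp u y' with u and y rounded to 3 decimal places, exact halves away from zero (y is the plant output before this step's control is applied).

0 1 1.750 0.000
1 1 0.219 0.875
2 1 2.212 0.022
3 1 0.381 1.104
4 1 2.661 0.080
5 1 0.435 1.323

(exact arithmetic carried between steps; '≈' marks a value shown rounded to 6 d.p. or computed from one; I and e_prev carry over from the previous line; the table rounds u and y to 3 d.p., halves away from zero)
n=0: y=0, sp=1, e=sp−y=1; I=1, D=e−e_prev=1; u=3/4·1+1/2·1+1/2·1=1.75; next y=-1/10·0+1/2·1.75=0.875
n=1: y=0.875, sp=1, e=sp−y=0.125; I=1.125, D=e−e_prev=-0.875; u=3/4·0.125+1/2·1.125+1/2·(-0.875)=0.21875; next y=-1/10·0.875+1/2·0.21875=0.021875
n=2: y=0.021875, sp=1, e=sp−y=0.978125; I=2.103125, D=e−e_prev=0.853125; u=3/4·0.978125+1/2·2.103125+1/2·0.853125≈2.211719; next y=-1/10·0.021875+1/2·2.211719≈1.103672
n=3: y≈1.103672, sp=1, e=sp−y≈-0.103672; I≈1.999453, D=e−e_prev≈-1.081797; u=3/4·(-0.103672)+1/2·1.999453+1/2·(-1.081797)≈0.381074; next y=-1/10·1.103672+1/2·0.381074≈0.080170
n=4: y≈0.080170, sp=1, e=sp−y≈0.919830; I≈2.919283, D=e−e_prev≈1.023502; u=3/4·0.919830+1/2·2.919283+1/2·1.023502≈2.661265; next y=-1/10·0.080170+1/2·2.661265≈1.322616
n=5: y≈1.322616, sp=1, e=sp−y≈-0.322616; I≈2.596668, D=e−e_prev≈-1.242446; u=3/4·(-0.322616)+1/2·2.596668+1/2·(-1.242446)≈0.435149; next y=-1/10·1.322616+1/2·0.435149≈0.085313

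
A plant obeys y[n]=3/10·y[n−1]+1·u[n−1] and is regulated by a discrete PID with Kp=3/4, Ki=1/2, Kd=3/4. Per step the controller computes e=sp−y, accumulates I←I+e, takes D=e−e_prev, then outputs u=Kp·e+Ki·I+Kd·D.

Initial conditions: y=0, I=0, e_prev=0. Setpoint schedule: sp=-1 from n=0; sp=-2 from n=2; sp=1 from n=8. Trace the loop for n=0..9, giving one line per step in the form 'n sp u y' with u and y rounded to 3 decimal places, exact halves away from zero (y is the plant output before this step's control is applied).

(exact arithmetic carried between steps; '≈' marks a value shown rounded to 6 d.p. or computed from one; I and e_prev carry over from the previous line; the table rounds u and y to 3 d.p., halves away from zero)
n=0: y=0, sp=-1, e=sp−y=-1; I=-1, D=e−e_prev=-1; u=3/4·(-1)+1/2·(-1)+3/4·(-1)=-2; next y=3/10·0+1·(-2)=-2
n=1: y=-2, sp=-1, e=sp−y=1; I=0, D=e−e_prev=2; u=3/4·1+1/2·0+3/4·2=2.25; next y=3/10·(-2)+1·2.25=1.65
n=2: y=1.65, sp=-2, e=sp−y=-3.65; I=-3.65, D=e−e_prev=-4.65; u=3/4·(-3.65)+1/2·(-3.65)+3/4·(-4.65)=-8.05; next y=3/10·1.65+1·(-8.05)=-7.555
n=3: y=-7.555, sp=-2, e=sp−y=5.555; I=1.905, D=e−e_prev=9.205; u=3/4·5.555+1/2·1.905+3/4·9.205=12.0225; next y=3/10·(-7.555)+1·12.0225=9.756
n=4: y=9.756, sp=-2, e=sp−y=-11.756; I=-9.851, D=e−e_prev=-17.311; u=3/4·(-11.756)+1/2·(-9.851)+3/4·(-17.311)=-26.72575; next y=3/10·9.756+1·(-26.72575)=-23.79895
n=5: y=-23.79895, sp=-2, e=sp−y=21.79895; I=11.94795, D=e−e_prev=33.55495; u=3/4·21.79895+1/2·11.94795+3/4·33.55495=47.4894; next y=3/10·(-23.79895)+1·47.4894=40.349715
n=6: y=40.349715, sp=-2, e=sp−y=-42.349715; I=-30.401765, D=e−e_prev=-64.148665; u=3/4·(-42.349715)+1/2·(-30.401765)+3/4·(-64.148665)≈-95.074668; next y=3/10·40.349715+1·(-95.074668)≈-82.969753
n=7: y=-82.969753, sp=-2, e=sp−y=80.969753; I=50.567988, D=e−e_prev=123.319468; u=3/4·80.969753+1/2·50.567988+3/4·123.319468≈178.500910; next y=3/10·(-82.969753)+1·178.500910≈153.609984
n=8: y≈153.609984, sp=1, e=sp−y≈-152.609984; I≈-102.041996, D=e−e_prev≈-233.579737; u=3/4·(-152.609984)+1/2·(-102.041996)+3/4·(-233.579737)≈-340.663288; next y=3/10·153.609984+1·(-340.663288)≈-294.580293
n=9: y≈-294.580293, sp=1, e=sp−y≈295.580293; I≈193.538297, D=e−e_prev≈448.190277; u=3/4·295.580293+1/2·193.538297+3/4·448.190277≈654.597077; next y=3/10·(-294.580293)+1·654.597077≈566.222989

0 -1 -2.000 0.000
1 -1 2.250 -2.000
2 -2 -8.050 1.650
3 -2 12.023 -7.555
4 -2 -26.726 9.756
5 -2 47.489 -23.799
6 -2 -95.075 40.350
7 -2 178.501 -82.970
8 1 -340.663 153.610
9 1 654.597 -294.580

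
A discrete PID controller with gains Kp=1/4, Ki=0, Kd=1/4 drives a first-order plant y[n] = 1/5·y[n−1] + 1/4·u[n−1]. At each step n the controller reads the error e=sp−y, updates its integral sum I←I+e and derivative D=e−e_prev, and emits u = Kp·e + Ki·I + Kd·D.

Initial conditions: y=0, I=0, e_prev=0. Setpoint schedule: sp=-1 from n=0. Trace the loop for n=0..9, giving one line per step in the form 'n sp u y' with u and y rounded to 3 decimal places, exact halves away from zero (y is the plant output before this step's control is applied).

0 -1 -0.500 0.000
1 -1 -0.188 -0.125
2 -1 -0.245 -0.072
3 -1 -0.230 -0.076
4 -1 -0.233 -0.073
5 -1 -0.232 -0.073
6 -1 -0.232 -0.072
7 -1 -0.232 -0.072
8 -1 -0.232 -0.072
9 -1 -0.232 -0.072

(exact arithmetic carried between steps; '≈' marks a value shown rounded to 6 d.p. or computed from one; I and e_prev carry over from the previous line; the table rounds u and y to 3 d.p., halves away from zero)
n=0: y=0, sp=-1, e=sp−y=-1; I=-1, D=e−e_prev=-1; u=1/4·(-1)+0·(-1)+1/4·(-1)=-0.5; next y=1/5·0+1/4·(-0.5)=-0.125
n=1: y=-0.125, sp=-1, e=sp−y=-0.875; I=-1.875, D=e−e_prev=0.125; u=1/4·(-0.875)+0·(-1.875)+1/4·0.125=-0.1875; next y=1/5·(-0.125)+1/4·(-0.1875)=-0.071875
n=2: y=-0.071875, sp=-1, e=sp−y=-0.928125; I=-2.803125, D=e−e_prev=-0.053125; u=1/4·(-0.928125)+0·(-2.803125)+1/4·(-0.053125)≈-0.245313; next y=1/5·(-0.071875)+1/4·(-0.245313)≈-0.075703
n=3: y≈-0.075703, sp=-1, e=sp−y≈-0.924297; I≈-3.727422, D=e−e_prev≈0.003828; u=1/4·(-0.924297)+0·(-3.727422)+1/4·0.003828≈-0.230117; next y=1/5·(-0.075703)+1/4·(-0.230117)≈-0.072670
n=4: y≈-0.072670, sp=-1, e=sp−y≈-0.927330; I≈-4.654752, D=e−e_prev≈-0.003033; u=1/4·(-0.927330)+0·(-4.654752)+1/4·(-0.003033)≈-0.232591; next y=1/5·(-0.072670)+1/4·(-0.232591)≈-0.072682
n=5: y≈-0.072682, sp=-1, e=sp−y≈-0.927318; I≈-5.582070, D=e−e_prev≈0.000012; u=1/4·(-0.927318)+0·(-5.582070)+1/4·0.000012≈-0.231827; next y=1/5·(-0.072682)+1/4·(-0.231827)≈-0.072493
n=6: y≈-0.072493, sp=-1, e=sp−y≈-0.927507; I≈-6.509577, D=e−e_prev≈-0.000189; u=1/4·(-0.927507)+0·(-6.509577)+1/4·(-0.000189)≈-0.231924; next y=1/5·(-0.072493)+1/4·(-0.231924)≈-0.072480
n=7: y≈-0.072480, sp=-1, e=sp−y≈-0.927520; I≈-7.437098, D=e−e_prev≈-0.000013; u=1/4·(-0.927520)+0·(-7.437098)+1/4·(-0.000013)≈-0.231883; next y=1/5·(-0.072480)+1/4·(-0.231883)≈-0.072467
n=8: y≈-0.072467, sp=-1, e=sp−y≈-0.927533; I≈-8.364631, D=e−e_prev≈-0.000013; u=1/4·(-0.927533)+0·(-8.364631)+1/4·(-0.000013)≈-0.231887; next y=1/5·(-0.072467)+1/4·(-0.231887)≈-0.072465
n=9: y≈-0.072465, sp=-1, e=sp−y≈-0.927535; I≈-9.292166, D=e−e_prev≈-0.000002; u=1/4·(-0.927535)+0·(-9.292166)+1/4·(-0.000002)≈-0.231884; next y=1/5·(-0.072465)+1/4·(-0.231884)≈-0.072464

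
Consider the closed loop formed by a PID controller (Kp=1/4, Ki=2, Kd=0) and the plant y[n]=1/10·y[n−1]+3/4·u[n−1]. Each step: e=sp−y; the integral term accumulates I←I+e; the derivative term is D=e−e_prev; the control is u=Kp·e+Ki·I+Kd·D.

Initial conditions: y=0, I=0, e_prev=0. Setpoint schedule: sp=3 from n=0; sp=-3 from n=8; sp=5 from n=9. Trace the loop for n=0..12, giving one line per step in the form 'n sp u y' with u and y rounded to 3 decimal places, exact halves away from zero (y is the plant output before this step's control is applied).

(exact arithmetic carried between steps; '≈' marks a value shown rounded to 6 d.p. or computed from one; I and e_prev carry over from the previous line; the table rounds u and y to 3 d.p., halves away from zero)
n=0: y=0, sp=3, e=sp−y=3; I=3, D=e−e_prev=3; u=1/4·3+2·3+0·3=6.75; next y=1/10·0+3/4·6.75=5.0625
n=1: y=5.0625, sp=3, e=sp−y=-2.0625; I=0.9375, D=e−e_prev=-5.0625; u=1/4·(-2.0625)+2·0.9375+0·(-5.0625)=1.359375; next y=1/10·5.0625+3/4·1.359375≈1.525781
n=2: y≈1.525781, sp=3, e=sp−y≈1.474219; I≈2.411719, D=e−e_prev≈3.536719; u=1/4·1.474219+2·2.411719+0·3.536719≈5.191992; next y=1/10·1.525781+3/4·5.191992≈4.046572
n=3: y≈4.046572, sp=3, e=sp−y≈-1.046572; I≈1.365146, D=e−e_prev≈-2.520791; u=1/4·(-1.046572)+2·1.365146+0·(-2.520791)≈2.468650; next y=1/10·4.046572+3/4·2.468650≈2.256145
n=4: y≈2.256145, sp=3, e=sp−y≈0.743855; I≈2.109002, D=e−e_prev≈1.790428; u=1/4·0.743855+2·2.109002+0·1.790428≈4.403967; next y=1/10·2.256145+3/4·4.403967≈3.528590
n=5: y≈3.528590, sp=3, e=sp−y≈-0.528590; I≈1.580412, D=e−e_prev≈-1.272445; u=1/4·(-0.528590)+2·1.580412+0·(-1.272445)≈3.028676; next y=1/10·3.528590+3/4·3.028676≈2.624366
n=6: y≈2.624366, sp=3, e=sp−y≈0.375634; I≈1.956046, D=e−e_prev≈0.904224; u=1/4·0.375634+2·1.956046+0·0.904224≈4.006000; next y=1/10·2.624366+3/4·4.006000≈3.266937
n=7: y≈3.266937, sp=3, e=sp−y≈-0.266937; I≈1.689109, D=e−e_prev≈-0.642571; u=1/4·(-0.266937)+2·1.689109+0·(-0.642571)≈3.311484; next y=1/10·3.266937+3/4·3.311484≈2.810307
n=8: y≈2.810307, sp=-3, e=sp−y≈-5.810307; I≈-4.121198, D=e−e_prev≈-5.543370; u=1/4·(-5.810307)+2·(-4.121198)+0·(-5.543370)≈-9.694972; next y=1/10·2.810307+3/4·(-9.694972)≈-6.990198
n=9: y≈-6.990198, sp=5, e=sp−y≈11.990198; I≈7.869001, D=e−e_prev≈17.800505; u=1/4·11.990198+2·7.869001+0·17.800505≈18.735551; next y=1/10·(-6.990198)+3/4·18.735551≈13.352643
n=10: y≈13.352643, sp=5, e=sp−y≈-8.352643; I≈-0.483643, D=e−e_prev≈-20.342842; u=1/4·(-8.352643)+2·(-0.483643)+0·(-20.342842)≈-3.055446; next y=1/10·13.352643+3/4·(-3.055446)≈-0.956320
n=11: y≈-0.956320, sp=5, e=sp−y≈5.956320; I≈5.472678, D=e−e_prev≈14.308964; u=1/4·5.956320+2·5.472678+0·14.308964≈12.434435; next y=1/10·(-0.956320)+3/4·12.434435≈9.230194
n=12: y≈9.230194, sp=5, e=sp−y≈-4.230194; I≈1.242483, D=e−e_prev≈-10.186515; u=1/4·(-4.230194)+2·1.242483+0·(-10.186515)≈1.427418; next y=1/10·9.230194+3/4·1.427418≈1.993583

0 3 6.750 0.000
1 3 1.359 5.063
2 3 5.192 1.526
3 3 2.469 4.047
4 3 4.404 2.256
5 3 3.029 3.529
6 3 4.006 2.624
7 3 3.311 3.267
8 -3 -9.695 2.810
9 5 18.736 -6.990
10 5 -3.055 13.353
11 5 12.434 -0.956
12 5 1.427 9.230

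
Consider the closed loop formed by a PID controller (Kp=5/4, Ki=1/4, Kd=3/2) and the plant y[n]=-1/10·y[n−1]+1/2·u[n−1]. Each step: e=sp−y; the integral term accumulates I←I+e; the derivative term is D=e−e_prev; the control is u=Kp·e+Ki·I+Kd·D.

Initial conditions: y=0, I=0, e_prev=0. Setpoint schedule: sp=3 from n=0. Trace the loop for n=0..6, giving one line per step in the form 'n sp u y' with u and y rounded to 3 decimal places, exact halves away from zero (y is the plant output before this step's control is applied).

0 3 9.000 0.000
1 3 -8.250 4.500
2 3 25.350 -4.575
3 3 -39.491 13.133
4 3 87.111 -21.059
5 3 -158.322 45.661
6 3 319.259 -83.727

(exact arithmetic carried between steps; '≈' marks a value shown rounded to 6 d.p. or computed from one; I and e_prev carry over from the previous line; the table rounds u and y to 3 d.p., halves away from zero)
n=0: y=0, sp=3, e=sp−y=3; I=3, D=e−e_prev=3; u=5/4·3+1/4·3+3/2·3=9; next y=-1/10·0+1/2·9=4.5
n=1: y=4.5, sp=3, e=sp−y=-1.5; I=1.5, D=e−e_prev=-4.5; u=5/4·(-1.5)+1/4·1.5+3/2·(-4.5)=-8.25; next y=-1/10·4.5+1/2·(-8.25)=-4.575
n=2: y=-4.575, sp=3, e=sp−y=7.575; I=9.075, D=e−e_prev=9.075; u=5/4·7.575+1/4·9.075+3/2·9.075=25.35; next y=-1/10·(-4.575)+1/2·25.35=13.1325
n=3: y=13.1325, sp=3, e=sp−y=-10.1325; I=-1.0575, D=e−e_prev=-17.7075; u=5/4·(-10.1325)+1/4·(-1.0575)+3/2·(-17.7075)=-39.49125; next y=-1/10·13.1325+1/2·(-39.49125)=-21.058875
n=4: y=-21.058875, sp=3, e=sp−y=24.058875; I=23.001375, D=e−e_prev=34.191375; u=5/4·24.058875+1/4·23.001375+3/2·34.191375=87.111; next y=-1/10·(-21.058875)+1/2·87.111≈45.661388
n=5: y≈45.661388, sp=3, e=sp−y≈-42.661388; I≈-19.660013, D=e−e_prev≈-66.720263; u=5/4·(-42.661388)+1/4·(-19.660013)+3/2·(-66.720263)≈-158.322131; next y=-1/10·45.661388+1/2·(-158.322131)≈-83.727204
n=6: y≈-83.727204, sp=3, e=sp−y≈86.727204; I≈67.067192, D=e−e_prev≈129.388592; u=5/4·86.727204+1/4·67.067192+3/2·129.388592≈319.258691; next y=-1/10·(-83.727204)+1/2·319.258691≈168.002066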